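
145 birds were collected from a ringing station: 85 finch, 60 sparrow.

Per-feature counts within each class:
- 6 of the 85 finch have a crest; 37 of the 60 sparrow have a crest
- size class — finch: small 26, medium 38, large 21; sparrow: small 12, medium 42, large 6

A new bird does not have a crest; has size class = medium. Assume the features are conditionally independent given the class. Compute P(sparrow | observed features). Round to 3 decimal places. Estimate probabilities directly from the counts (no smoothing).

finch: (85/145) × (79/85) × (38/85) ≈ 0.24357
sparrow: (60/145) × (23/60) × (42/60) ≈ 0.111034
P(sparrow | x) = 0.111034 / 0.354604 ≈ 0.313

0.313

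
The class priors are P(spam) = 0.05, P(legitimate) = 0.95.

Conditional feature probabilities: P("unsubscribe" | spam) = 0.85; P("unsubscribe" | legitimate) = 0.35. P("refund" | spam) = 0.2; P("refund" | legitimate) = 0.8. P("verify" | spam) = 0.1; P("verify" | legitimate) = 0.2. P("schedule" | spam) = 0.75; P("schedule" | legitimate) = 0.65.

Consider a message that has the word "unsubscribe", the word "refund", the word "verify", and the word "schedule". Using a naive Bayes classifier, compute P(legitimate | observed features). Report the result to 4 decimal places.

spam: 0.05 × 0.85 × 0.2 × 0.1 × 0.75 = 0.0006375
legitimate: 0.95 × 0.35 × 0.8 × 0.2 × 0.65 = 0.03458
P(legitimate | x) = 0.03458 / 0.0352175 ≈ 0.9819

0.9819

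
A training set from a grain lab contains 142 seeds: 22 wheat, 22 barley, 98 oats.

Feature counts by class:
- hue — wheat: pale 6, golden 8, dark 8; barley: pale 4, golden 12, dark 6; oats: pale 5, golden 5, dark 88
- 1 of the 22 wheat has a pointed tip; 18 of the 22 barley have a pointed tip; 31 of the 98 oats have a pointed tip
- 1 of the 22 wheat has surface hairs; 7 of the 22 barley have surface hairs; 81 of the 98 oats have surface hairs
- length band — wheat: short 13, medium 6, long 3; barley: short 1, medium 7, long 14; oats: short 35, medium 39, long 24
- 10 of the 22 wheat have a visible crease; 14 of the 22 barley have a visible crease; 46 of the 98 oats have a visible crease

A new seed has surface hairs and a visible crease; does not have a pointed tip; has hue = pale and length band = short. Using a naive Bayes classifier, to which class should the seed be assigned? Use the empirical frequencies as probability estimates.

wheat: (22/142) × (6/22) × (21/22) × (1/22) × (13/22) × (10/22) ≈ 0.000492419
barley: (22/142) × (4/22) × (4/22) × (7/22) × (1/22) × (14/22) ≈ 0.0000471375
oats: (98/142) × (5/98) × (67/98) × (81/98) × (35/98) × (46/98) ≈ 0.00333552
Highest score → oats.

oats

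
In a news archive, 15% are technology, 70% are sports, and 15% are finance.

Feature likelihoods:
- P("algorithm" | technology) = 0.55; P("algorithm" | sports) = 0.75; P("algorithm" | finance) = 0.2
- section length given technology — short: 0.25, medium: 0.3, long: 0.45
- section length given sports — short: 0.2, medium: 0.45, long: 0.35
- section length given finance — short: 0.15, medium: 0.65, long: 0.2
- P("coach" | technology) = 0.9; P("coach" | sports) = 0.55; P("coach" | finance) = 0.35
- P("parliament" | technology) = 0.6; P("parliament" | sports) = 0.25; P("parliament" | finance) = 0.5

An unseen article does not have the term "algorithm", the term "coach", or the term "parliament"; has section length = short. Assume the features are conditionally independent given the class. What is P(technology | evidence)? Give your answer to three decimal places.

0.037

technology: 0.15 × (1−0.55) × 0.25 × (1−0.9) × (1−0.6) = 0.000675
sports: 0.7 × (1−0.75) × 0.2 × (1−0.55) × (1−0.25) = 0.0118125
finance: 0.15 × (1−0.2) × 0.15 × (1−0.35) × (1−0.5) = 0.00585
P(technology | x) = 0.000675 / 0.0183375 ≈ 0.037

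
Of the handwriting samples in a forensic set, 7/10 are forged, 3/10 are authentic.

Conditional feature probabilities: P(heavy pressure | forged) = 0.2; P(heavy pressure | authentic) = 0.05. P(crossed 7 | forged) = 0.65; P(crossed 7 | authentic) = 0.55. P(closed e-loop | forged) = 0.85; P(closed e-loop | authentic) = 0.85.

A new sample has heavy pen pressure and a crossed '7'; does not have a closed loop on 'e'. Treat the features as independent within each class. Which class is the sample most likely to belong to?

forged: 0.7 × 0.2 × 0.65 × (1−0.85) = 0.01365
authentic: 0.3 × 0.05 × 0.55 × (1−0.85) = 0.0012375
Highest score → forged.

forged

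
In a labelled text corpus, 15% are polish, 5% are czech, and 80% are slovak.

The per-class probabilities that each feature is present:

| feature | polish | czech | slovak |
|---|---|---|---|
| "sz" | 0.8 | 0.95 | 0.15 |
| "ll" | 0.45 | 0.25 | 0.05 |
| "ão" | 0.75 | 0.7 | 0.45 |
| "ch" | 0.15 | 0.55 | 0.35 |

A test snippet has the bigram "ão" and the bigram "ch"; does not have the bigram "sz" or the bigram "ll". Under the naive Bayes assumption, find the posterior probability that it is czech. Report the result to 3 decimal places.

polish: 0.15 × (1−0.8) × (1−0.45) × 0.75 × 0.15 = 0.00185625
czech: 0.05 × (1−0.95) × (1−0.25) × 0.7 × 0.55 = 0.000721875
slovak: 0.8 × (1−0.15) × (1−0.05) × 0.45 × 0.35 = 0.101745
P(czech | x) = 0.000721875 / 0.104323125 ≈ 0.007

0.007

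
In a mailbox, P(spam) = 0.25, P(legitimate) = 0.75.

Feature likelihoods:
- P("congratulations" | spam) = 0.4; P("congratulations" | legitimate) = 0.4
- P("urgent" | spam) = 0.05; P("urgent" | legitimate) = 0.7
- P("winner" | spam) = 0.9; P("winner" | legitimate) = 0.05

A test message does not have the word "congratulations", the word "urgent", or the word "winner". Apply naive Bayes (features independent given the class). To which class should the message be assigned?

spam: 0.25 × (1−0.4) × (1−0.05) × (1−0.9) = 0.01425
legitimate: 0.75 × (1−0.4) × (1−0.7) × (1−0.05) = 0.12825
Highest score → legitimate.

legitimate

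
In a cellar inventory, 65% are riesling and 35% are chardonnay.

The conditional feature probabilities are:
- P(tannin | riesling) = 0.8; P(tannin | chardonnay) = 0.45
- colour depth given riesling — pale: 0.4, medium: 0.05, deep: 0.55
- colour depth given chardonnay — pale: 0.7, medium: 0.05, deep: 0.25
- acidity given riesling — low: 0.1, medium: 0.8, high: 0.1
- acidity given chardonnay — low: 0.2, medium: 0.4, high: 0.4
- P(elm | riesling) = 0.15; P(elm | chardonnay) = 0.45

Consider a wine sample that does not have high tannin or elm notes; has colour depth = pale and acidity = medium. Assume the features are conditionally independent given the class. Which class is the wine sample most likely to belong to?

riesling: 0.65 × (1−0.8) × 0.4 × 0.8 × (1−0.15) = 0.03536
chardonnay: 0.35 × (1−0.45) × 0.7 × 0.4 × (1−0.45) = 0.029645
Highest score → riesling.

riesling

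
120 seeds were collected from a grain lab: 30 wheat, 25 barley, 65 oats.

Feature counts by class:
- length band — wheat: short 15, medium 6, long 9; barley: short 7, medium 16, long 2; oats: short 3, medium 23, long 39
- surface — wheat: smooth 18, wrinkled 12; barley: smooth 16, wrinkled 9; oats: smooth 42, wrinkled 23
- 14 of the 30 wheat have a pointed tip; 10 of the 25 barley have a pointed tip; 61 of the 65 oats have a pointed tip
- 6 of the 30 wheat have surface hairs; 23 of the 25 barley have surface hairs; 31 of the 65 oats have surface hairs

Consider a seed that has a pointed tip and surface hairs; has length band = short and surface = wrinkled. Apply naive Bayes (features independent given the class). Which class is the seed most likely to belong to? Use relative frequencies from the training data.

wheat: (30/120) × (15/30) × (12/30) × (14/30) × (6/30) ≈ 0.00466667
barley: (25/120) × (7/25) × (9/25) × (10/25) × (23/25) = 0.007728
oats: (65/120) × (3/65) × (23/65) × (61/65) × (31/65) ≈ 0.00395931
Highest score → barley.

barley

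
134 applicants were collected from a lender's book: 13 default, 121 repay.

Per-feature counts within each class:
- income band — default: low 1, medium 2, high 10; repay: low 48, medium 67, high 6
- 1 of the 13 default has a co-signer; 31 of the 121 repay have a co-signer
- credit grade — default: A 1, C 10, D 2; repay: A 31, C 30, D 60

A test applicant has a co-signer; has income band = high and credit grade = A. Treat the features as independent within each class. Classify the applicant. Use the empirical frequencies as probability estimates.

repay

default: (13/134) × (10/13) × (1/13) × (1/13) ≈ 0.000441579
repay: (121/134) × (6/121) × (31/121) × (31/121) ≈ 0.002939
Highest score → repay.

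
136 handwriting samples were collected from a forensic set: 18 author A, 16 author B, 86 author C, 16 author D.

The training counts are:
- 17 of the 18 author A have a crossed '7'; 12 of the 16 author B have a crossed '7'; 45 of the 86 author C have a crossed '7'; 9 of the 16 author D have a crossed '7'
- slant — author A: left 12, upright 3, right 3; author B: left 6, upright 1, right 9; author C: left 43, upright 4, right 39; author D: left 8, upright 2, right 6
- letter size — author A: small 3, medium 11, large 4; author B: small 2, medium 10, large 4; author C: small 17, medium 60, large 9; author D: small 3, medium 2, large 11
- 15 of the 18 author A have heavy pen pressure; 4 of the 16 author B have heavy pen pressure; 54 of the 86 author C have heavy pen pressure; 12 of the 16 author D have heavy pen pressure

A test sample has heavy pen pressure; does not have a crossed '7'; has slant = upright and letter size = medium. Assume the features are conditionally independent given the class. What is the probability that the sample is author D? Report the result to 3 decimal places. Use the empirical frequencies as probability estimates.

author A: (18/136) × (1/18) × (3/18) × (11/18) × (15/18) ≈ 0.000624092
author B: (16/136) × (4/16) × (1/16) × (10/16) × (4/16) ≈ 0.000287224
author C: (86/136) × (41/86) × (4/86) × (60/86) × (54/86) ≈ 0.00614263
author D: (16/136) × (7/16) × (2/16) × (2/16) × (12/16) ≈ 0.000603171
P(author D | x) = 0.000603171 / 0.007657117 ≈ 0.079

0.079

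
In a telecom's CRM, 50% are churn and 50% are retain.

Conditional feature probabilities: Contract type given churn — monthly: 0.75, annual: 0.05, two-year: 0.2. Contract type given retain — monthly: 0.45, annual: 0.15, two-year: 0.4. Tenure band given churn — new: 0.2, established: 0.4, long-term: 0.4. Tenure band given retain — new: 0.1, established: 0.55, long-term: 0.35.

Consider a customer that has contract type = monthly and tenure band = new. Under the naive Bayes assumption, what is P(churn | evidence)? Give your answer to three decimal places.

churn: 0.5 × 0.75 × 0.2 = 0.075
retain: 0.5 × 0.45 × 0.1 = 0.0225
P(churn | x) = 0.075 / 0.0975 ≈ 0.769

0.769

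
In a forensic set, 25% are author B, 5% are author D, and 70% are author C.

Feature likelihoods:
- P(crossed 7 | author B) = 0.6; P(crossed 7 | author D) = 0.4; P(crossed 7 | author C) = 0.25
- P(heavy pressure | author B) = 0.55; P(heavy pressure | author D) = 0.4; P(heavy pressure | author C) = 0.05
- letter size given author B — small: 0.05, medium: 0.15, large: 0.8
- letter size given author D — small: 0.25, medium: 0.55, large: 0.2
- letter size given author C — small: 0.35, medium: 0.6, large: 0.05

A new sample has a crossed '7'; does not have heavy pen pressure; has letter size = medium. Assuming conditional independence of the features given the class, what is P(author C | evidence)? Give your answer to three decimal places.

author B: 0.25 × 0.6 × (1−0.55) × 0.15 = 0.010125
author D: 0.05 × 0.4 × (1−0.4) × 0.55 = 0.0066
author C: 0.7 × 0.25 × (1−0.05) × 0.6 = 0.09975
P(author C | x) = 0.09975 / 0.116475 ≈ 0.856

0.856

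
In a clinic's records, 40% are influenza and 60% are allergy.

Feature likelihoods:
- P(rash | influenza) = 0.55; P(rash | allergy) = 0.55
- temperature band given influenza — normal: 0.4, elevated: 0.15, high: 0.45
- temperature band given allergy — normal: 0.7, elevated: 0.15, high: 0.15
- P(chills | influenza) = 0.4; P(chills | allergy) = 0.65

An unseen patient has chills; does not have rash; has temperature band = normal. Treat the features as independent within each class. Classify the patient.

allergy

influenza: 0.4 × (1−0.55) × 0.4 × 0.4 = 0.0288
allergy: 0.6 × (1−0.55) × 0.7 × 0.65 = 0.12285
Highest score → allergy.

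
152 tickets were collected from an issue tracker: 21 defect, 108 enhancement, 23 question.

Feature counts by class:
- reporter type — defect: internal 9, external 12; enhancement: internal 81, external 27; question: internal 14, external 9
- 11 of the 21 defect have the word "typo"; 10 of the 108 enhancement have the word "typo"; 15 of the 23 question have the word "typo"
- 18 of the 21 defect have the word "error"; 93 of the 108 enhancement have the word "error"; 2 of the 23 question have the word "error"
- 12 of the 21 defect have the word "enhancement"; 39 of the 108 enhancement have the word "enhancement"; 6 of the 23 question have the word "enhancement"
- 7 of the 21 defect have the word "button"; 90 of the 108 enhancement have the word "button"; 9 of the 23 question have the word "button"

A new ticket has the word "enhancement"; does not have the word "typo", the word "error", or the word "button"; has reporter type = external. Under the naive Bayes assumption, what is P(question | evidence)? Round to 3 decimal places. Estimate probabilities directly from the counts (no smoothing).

defect: (21/152) × (12/21) × (10/21) × (3/21) × (12/21) × (14/21) ≈ 0.00204593
enhancement: (108/152) × (27/108) × (98/108) × (15/108) × (39/108) × (18/108) ≈ 0.00134735
question: (23/152) × (9/23) × (8/23) × (21/23) × (6/23) × (14/23) ≈ 0.00298591
P(question | x) = 0.00298591 / 0.00637919 ≈ 0.468

0.468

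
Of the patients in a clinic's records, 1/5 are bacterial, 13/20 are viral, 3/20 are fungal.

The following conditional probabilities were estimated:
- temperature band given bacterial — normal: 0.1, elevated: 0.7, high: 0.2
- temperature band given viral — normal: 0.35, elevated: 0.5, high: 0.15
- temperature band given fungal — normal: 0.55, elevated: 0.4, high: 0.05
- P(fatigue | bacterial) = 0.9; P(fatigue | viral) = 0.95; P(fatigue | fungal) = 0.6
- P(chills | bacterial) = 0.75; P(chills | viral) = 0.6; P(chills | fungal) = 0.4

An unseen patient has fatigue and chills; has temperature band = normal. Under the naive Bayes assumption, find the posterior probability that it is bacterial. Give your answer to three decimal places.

bacterial: 0.2 × 0.1 × 0.9 × 0.75 = 0.0135
viral: 0.65 × 0.35 × 0.95 × 0.6 = 0.129675
fungal: 0.15 × 0.55 × 0.6 × 0.4 = 0.0198
P(bacterial | x) = 0.0135 / 0.162975 ≈ 0.083

0.083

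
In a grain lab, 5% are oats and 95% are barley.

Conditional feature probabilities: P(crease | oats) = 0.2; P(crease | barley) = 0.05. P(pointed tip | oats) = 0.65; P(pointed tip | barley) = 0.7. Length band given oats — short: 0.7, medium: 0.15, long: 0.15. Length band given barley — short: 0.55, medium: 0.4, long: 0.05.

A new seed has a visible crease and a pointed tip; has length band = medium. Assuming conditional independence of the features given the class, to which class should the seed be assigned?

oats: 0.05 × 0.2 × 0.65 × 0.15 = 0.000975
barley: 0.95 × 0.05 × 0.7 × 0.4 = 0.0133
Highest score → barley.

barley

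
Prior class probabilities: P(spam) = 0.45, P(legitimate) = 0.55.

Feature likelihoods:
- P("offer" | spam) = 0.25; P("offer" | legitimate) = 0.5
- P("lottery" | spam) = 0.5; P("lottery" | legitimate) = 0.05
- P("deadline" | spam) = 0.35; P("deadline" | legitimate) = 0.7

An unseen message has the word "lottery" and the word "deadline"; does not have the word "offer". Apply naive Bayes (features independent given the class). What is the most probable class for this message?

spam

spam: 0.45 × (1−0.25) × 0.5 × 0.35 = 0.0590625
legitimate: 0.55 × (1−0.5) × 0.05 × 0.7 = 0.009625
Highest score → spam.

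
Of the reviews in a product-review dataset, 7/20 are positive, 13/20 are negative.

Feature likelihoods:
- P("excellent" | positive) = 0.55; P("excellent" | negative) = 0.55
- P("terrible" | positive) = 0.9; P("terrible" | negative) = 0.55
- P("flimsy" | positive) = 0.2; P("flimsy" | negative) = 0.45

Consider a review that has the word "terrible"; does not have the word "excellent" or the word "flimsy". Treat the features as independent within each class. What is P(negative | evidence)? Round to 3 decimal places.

0.438

positive: 0.35 × (1−0.55) × 0.9 × (1−0.2) = 0.1134
negative: 0.65 × (1−0.55) × 0.55 × (1−0.45) = 0.08848125
P(negative | x) = 0.08848125 / 0.20188125 ≈ 0.438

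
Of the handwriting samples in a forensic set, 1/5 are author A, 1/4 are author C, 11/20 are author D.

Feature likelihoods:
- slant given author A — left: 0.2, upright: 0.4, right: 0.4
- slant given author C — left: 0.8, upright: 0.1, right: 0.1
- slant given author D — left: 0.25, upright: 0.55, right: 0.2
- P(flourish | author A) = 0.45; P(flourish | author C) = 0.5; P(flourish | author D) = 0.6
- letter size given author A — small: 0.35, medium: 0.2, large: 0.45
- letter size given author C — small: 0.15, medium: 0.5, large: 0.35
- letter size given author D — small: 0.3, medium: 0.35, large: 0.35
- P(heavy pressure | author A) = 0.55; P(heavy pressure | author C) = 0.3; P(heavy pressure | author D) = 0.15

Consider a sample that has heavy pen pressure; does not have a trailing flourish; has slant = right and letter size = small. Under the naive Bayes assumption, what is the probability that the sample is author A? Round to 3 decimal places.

0.769

author A: 0.2 × 0.4 × (1−0.45) × 0.35 × 0.55 = 0.00847
author C: 0.25 × 0.1 × (1−0.5) × 0.15 × 0.3 = 0.0005625
author D: 0.55 × 0.2 × (1−0.6) × 0.3 × 0.15 = 0.00198
P(author A | x) = 0.00847 / 0.0110125 ≈ 0.769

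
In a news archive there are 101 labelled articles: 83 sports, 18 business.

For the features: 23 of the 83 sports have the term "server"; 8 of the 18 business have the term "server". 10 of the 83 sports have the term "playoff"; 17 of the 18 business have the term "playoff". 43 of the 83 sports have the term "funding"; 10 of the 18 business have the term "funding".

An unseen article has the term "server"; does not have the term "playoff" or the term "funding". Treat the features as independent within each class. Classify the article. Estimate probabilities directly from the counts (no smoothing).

sports

sports: (83/101) × (23/83) × (73/83) × (40/83) ≈ 0.0965235
business: (18/101) × (8/18) × (1/18) × (8/18) ≈ 0.00195575
Highest score → sports.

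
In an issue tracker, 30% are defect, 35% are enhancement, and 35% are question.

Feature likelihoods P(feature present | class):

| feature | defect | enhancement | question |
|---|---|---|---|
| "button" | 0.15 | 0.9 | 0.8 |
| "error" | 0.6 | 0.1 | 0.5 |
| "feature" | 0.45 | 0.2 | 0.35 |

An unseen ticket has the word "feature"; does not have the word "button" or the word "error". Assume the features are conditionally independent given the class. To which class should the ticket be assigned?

defect: 0.3 × (1−0.15) × (1−0.6) × 0.45 = 0.0459
enhancement: 0.35 × (1−0.9) × (1−0.1) × 0.2 = 0.0063
question: 0.35 × (1−0.8) × (1−0.5) × 0.35 = 0.01225
Highest score → defect.

defect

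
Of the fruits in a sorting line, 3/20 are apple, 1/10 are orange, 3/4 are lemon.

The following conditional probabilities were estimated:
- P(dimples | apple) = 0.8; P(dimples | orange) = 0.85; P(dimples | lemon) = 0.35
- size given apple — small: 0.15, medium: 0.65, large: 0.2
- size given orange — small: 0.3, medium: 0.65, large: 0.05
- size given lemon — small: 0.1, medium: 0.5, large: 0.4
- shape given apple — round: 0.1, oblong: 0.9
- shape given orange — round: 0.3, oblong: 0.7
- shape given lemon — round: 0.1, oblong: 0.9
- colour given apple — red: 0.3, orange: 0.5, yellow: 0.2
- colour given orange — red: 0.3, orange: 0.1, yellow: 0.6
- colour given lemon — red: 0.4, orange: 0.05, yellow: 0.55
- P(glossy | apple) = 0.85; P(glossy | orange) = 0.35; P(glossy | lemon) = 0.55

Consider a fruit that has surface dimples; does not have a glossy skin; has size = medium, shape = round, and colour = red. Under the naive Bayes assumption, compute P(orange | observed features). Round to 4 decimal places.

apple: 0.15 × 0.8 × 0.65 × 0.1 × 0.3 × (1−0.85) = 0.000351
orange: 0.1 × 0.85 × 0.65 × 0.3 × 0.3 × (1−0.35) = 0.003232125
lemon: 0.75 × 0.35 × 0.5 × 0.1 × 0.4 × (1−0.55) = 0.0023625
P(orange | x) = 0.003232125 / 0.005945625 ≈ 0.5436

0.5436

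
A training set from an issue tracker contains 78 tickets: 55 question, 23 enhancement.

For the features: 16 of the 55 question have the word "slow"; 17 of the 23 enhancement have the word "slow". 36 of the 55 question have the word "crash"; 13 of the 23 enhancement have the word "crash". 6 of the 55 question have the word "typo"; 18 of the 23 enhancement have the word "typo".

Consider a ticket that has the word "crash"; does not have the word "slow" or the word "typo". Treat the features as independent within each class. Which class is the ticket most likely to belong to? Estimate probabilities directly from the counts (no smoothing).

question

question: (55/78) × (39/55) × (36/55) × (49/55) ≈ 0.29157
enhancement: (23/78) × (6/23) × (13/23) × (5/23) ≈ 0.0094518
Highest score → question.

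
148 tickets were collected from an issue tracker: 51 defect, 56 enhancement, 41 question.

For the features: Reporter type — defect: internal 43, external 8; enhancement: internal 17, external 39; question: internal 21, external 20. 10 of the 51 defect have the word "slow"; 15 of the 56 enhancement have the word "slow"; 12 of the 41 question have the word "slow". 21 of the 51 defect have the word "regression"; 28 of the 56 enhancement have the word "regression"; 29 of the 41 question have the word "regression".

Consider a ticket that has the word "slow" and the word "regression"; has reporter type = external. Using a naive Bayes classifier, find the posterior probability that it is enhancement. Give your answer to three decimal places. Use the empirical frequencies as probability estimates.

defect: (51/148) × (8/51) × (10/51) × (21/51) ≈ 0.00436423
enhancement: (56/148) × (39/56) × (15/56) × (28/56) ≈ 0.035292
question: (41/148) × (20/41) × (12/41) × (29/41) ≈ 0.0279756
P(enhancement | x) = 0.035292 / 0.06763183 ≈ 0.522

0.522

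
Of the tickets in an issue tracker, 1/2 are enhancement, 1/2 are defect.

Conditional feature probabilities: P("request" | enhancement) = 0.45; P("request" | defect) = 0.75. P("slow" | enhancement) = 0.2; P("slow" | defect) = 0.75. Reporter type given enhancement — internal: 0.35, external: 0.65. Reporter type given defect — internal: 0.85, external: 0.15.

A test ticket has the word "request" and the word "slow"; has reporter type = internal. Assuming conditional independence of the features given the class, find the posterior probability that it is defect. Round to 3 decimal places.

0.938

enhancement: 0.5 × 0.45 × 0.2 × 0.35 = 0.01575
defect: 0.5 × 0.75 × 0.75 × 0.85 = 0.2390625
P(defect | x) = 0.2390625 / 0.2548125 ≈ 0.938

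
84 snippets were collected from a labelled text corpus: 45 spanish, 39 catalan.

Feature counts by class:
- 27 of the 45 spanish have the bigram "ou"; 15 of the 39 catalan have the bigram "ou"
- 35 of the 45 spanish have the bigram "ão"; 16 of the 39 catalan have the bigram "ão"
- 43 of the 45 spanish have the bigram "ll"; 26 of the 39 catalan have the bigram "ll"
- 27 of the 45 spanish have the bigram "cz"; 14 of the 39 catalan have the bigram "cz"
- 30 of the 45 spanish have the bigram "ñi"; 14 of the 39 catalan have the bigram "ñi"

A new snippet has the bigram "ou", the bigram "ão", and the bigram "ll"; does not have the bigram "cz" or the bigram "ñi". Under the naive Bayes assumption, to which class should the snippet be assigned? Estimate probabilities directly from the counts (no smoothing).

spanish: (45/84) × (27/45) × (35/45) × (43/45) × (18/45) × (15/45) ≈ 0.0318519
catalan: (39/84) × (15/39) × (16/39) × (26/39) × (25/39) × (25/39) ≈ 0.0200691
Highest score → spanish.

spanish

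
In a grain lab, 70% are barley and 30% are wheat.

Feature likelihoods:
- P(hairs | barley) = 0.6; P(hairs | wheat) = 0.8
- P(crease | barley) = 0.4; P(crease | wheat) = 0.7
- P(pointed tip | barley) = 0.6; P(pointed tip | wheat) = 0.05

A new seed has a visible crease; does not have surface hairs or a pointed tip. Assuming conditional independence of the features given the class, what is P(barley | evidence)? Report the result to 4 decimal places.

0.5289

barley: 0.7 × (1−0.6) × 0.4 × (1−0.6) = 0.0448
wheat: 0.3 × (1−0.8) × 0.7 × (1−0.05) = 0.0399
P(barley | x) = 0.0448 / 0.0847 ≈ 0.5289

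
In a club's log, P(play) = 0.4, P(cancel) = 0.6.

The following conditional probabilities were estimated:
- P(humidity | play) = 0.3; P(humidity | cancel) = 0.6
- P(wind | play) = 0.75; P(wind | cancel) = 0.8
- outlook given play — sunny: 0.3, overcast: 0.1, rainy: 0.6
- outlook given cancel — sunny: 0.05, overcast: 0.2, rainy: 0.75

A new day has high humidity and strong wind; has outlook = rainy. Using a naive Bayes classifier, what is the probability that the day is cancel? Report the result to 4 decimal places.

0.8000

play: 0.4 × 0.3 × 0.75 × 0.6 = 0.054
cancel: 0.6 × 0.6 × 0.8 × 0.75 = 0.216
P(cancel | x) = 0.216 / 0.27 ≈ 0.8000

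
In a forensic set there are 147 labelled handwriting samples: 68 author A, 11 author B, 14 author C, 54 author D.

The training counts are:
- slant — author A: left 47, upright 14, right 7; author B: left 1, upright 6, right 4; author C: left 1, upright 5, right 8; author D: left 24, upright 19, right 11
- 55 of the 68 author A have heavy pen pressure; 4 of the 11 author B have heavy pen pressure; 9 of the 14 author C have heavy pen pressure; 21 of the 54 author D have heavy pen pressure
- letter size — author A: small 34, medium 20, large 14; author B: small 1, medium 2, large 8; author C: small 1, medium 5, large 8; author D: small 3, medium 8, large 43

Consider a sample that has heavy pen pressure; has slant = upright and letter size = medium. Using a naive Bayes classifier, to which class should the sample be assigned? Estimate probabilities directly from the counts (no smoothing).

author A: (68/147) × (14/68) × (55/68) × (20/68) ≈ 0.0226561
author B: (11/147) × (6/11) × (4/11) × (2/11) ≈ 0.0026986
author C: (14/147) × (5/14) × (9/14) × (5/14) ≈ 0.00780925
author D: (54/147) × (19/54) × (21/54) × (8/54) ≈ 0.0074466
Highest score → author A.

author A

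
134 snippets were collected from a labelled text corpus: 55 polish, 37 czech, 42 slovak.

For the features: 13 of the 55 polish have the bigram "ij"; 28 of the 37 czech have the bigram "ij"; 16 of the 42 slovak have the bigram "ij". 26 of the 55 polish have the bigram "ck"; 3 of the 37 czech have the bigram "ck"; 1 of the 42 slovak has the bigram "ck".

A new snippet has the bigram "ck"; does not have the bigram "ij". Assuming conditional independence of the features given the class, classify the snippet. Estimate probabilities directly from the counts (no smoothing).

polish: (55/134) × (42/55) × (26/55) ≈ 0.148168
czech: (37/134) × (9/37) × (3/37) ≈ 0.00544574
slovak: (42/134) × (26/42) × (1/42) ≈ 0.00461976
Highest score → polish.

polish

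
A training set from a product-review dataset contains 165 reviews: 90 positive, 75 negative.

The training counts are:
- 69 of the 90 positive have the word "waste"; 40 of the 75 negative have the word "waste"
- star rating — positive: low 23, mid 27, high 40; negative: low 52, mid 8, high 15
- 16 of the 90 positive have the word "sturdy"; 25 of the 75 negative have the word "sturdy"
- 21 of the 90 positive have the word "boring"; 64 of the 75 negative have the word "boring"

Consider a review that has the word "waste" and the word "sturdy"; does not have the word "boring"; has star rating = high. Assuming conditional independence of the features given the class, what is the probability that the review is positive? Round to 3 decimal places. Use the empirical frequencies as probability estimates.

0.914

positive: (90/165) × (69/90) × (40/90) × (16/90) × (69/90) ≈ 0.0253318
negative: (75/165) × (40/75) × (15/75) × (25/75) × (11/75) ≈ 0.00237037
P(positive | x) = 0.0253318 / 0.02770217 ≈ 0.914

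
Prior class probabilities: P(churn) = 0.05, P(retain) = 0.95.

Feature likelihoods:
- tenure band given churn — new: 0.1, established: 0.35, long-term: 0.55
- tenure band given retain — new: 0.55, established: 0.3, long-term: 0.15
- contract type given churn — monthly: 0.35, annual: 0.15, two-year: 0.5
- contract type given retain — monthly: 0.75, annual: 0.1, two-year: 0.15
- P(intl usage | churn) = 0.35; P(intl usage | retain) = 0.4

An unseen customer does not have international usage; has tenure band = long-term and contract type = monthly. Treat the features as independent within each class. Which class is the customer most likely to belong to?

retain

churn: 0.05 × 0.55 × 0.35 × (1−0.35) = 0.00625625
retain: 0.95 × 0.15 × 0.75 × (1−0.4) = 0.064125
Highest score → retain.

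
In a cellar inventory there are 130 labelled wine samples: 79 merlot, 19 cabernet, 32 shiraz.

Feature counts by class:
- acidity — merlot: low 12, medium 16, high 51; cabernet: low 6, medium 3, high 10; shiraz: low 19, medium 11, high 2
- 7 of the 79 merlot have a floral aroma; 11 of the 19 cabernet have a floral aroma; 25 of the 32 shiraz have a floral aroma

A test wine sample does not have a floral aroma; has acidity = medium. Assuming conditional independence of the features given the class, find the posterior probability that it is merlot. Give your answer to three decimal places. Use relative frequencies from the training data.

merlot: (79/130) × (16/79) × (72/79) ≈ 0.112171
cabernet: (19/130) × (3/19) × (8/19) ≈ 0.0097166
shiraz: (32/130) × (11/32) × (7/32) ≈ 0.0185096
P(merlot | x) = 0.112171 / 0.1403972 ≈ 0.799

0.799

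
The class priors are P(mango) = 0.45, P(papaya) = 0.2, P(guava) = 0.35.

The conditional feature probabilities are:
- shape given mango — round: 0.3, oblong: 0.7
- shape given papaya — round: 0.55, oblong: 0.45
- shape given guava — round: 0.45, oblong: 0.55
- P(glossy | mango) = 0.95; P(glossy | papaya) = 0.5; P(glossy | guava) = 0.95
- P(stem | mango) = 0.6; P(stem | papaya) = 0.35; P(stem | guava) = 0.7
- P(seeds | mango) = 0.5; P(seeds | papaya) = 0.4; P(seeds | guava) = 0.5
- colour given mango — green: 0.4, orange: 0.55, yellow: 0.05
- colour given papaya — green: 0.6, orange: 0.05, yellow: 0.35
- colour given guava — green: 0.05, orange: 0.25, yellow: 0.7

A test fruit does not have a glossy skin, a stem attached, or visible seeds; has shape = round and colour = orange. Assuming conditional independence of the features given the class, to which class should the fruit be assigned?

papaya

mango: 0.45 × 0.3 × (1−0.95) × (1−0.6) × (1−0.5) × 0.55 = 0.0007425
papaya: 0.2 × 0.55 × (1−0.5) × (1−0.35) × (1−0.4) × 0.05 = 0.0010725
guava: 0.35 × 0.45 × (1−0.95) × (1−0.7) × (1−0.5) × 0.25 = 0.0002953125
Highest score → papaya.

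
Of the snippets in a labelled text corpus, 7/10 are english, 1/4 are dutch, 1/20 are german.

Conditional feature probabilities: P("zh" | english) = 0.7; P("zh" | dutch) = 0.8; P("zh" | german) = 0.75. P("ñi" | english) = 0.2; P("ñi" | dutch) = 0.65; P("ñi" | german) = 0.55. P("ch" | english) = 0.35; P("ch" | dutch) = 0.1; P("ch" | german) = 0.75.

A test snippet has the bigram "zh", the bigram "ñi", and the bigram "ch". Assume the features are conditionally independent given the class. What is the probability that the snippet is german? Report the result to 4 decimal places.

0.2464

english: 0.7 × 0.7 × 0.2 × 0.35 = 0.0343
dutch: 0.25 × 0.8 × 0.65 × 0.1 = 0.013
german: 0.05 × 0.75 × 0.55 × 0.75 = 0.01546875
P(german | x) = 0.01546875 / 0.06276875 ≈ 0.2464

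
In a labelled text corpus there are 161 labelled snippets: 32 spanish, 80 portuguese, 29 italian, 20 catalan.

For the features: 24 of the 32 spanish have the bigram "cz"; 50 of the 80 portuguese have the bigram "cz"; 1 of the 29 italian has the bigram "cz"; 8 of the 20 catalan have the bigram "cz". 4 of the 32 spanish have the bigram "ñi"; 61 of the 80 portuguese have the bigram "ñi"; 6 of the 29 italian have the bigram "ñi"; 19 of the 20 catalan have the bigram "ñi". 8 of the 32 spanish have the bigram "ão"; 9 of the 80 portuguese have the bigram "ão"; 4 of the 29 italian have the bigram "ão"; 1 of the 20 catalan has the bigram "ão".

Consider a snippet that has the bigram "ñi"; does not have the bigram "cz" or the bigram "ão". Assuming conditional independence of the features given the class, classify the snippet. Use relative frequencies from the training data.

spanish: (32/161) × (8/32) × (4/32) × (24/32) ≈ 0.00465839
portuguese: (80/161) × (30/80) × (61/80) × (71/80) ≈ 0.126097
italian: (29/161) × (28/29) × (6/29) × (25/29) ≈ 0.031019
catalan: (20/161) × (12/20) × (19/20) × (19/20) ≈ 0.0672671
Highest score → portuguese.

portuguese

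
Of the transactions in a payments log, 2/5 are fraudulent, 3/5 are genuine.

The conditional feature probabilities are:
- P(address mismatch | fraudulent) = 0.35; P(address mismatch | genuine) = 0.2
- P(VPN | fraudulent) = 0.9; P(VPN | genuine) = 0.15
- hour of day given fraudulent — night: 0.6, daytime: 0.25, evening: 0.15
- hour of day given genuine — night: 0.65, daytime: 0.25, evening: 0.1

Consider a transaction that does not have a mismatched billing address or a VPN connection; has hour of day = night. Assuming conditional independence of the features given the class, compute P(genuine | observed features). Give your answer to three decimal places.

fraudulent: 0.4 × (1−0.35) × (1−0.9) × 0.6 = 0.0156
genuine: 0.6 × (1−0.2) × (1−0.15) × 0.65 = 0.2652
P(genuine | x) = 0.2652 / 0.2808 ≈ 0.944

0.944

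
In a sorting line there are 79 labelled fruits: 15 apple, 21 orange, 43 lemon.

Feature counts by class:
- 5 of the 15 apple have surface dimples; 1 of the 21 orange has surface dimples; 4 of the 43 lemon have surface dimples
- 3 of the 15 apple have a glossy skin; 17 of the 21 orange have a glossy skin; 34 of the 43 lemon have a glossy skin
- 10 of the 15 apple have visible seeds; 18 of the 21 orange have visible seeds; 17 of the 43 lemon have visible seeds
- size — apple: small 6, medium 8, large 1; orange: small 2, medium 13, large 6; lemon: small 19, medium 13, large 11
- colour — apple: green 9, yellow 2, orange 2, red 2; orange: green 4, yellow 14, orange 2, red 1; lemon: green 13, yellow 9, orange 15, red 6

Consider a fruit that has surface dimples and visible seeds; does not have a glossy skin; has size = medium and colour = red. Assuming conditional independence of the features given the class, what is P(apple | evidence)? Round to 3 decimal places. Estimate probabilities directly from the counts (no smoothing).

apple: (15/79) × (5/15) × (12/15) × (10/15) × (8/15) × (2/15) ≈ 0.00240038
orange: (21/79) × (1/21) × (4/21) × (18/21) × (13/21) × (1/21) ≈ 0.0000609216
lemon: (43/79) × (4/43) × (9/43) × (17/43) × (13/43) × (6/43) ≈ 0.000176744
P(apple | x) = 0.00240038 / 0.0026380456 ≈ 0.910

0.910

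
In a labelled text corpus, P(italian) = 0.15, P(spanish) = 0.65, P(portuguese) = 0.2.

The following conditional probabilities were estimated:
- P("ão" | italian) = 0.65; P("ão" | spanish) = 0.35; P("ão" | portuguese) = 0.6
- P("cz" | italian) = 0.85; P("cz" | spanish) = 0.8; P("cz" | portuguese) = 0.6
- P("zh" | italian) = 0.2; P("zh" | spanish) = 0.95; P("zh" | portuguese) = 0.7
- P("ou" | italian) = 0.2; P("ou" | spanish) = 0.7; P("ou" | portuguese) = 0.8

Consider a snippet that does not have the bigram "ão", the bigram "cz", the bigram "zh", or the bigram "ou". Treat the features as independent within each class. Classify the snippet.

italian

italian: 0.15 × (1−0.65) × (1−0.85) × (1−0.2) × (1−0.2) = 0.00504
spanish: 0.65 × (1−0.35) × (1−0.8) × (1−0.95) × (1−0.7) = 0.0012675
portuguese: 0.2 × (1−0.6) × (1−0.6) × (1−0.7) × (1−0.8) = 0.00192
Highest score → italian.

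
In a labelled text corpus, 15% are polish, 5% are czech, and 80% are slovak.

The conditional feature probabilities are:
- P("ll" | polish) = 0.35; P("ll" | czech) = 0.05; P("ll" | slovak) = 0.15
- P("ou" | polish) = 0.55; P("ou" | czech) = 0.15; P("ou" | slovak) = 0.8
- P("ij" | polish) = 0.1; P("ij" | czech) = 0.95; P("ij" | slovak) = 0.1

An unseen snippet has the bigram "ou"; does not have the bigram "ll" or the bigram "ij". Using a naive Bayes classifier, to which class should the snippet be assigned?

slovak

polish: 0.15 × (1−0.35) × 0.55 × (1−0.1) = 0.0482625
czech: 0.05 × (1−0.05) × 0.15 × (1−0.95) = 0.00035625
slovak: 0.8 × (1−0.15) × 0.8 × (1−0.1) = 0.4896
Highest score → slovak.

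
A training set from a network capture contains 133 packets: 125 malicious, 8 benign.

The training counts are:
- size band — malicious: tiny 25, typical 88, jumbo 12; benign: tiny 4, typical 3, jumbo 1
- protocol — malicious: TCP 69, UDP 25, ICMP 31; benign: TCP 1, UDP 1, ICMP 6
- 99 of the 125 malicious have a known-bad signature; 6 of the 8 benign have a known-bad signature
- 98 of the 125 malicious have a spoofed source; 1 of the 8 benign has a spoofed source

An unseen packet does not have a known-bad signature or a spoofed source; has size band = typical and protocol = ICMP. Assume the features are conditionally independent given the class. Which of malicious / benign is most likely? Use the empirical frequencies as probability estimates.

malicious

malicious: (125/133) × (88/125) × (31/125) × (26/125) × (27/125) ≈ 0.00737225
benign: (8/133) × (3/8) × (6/8) × (2/8) × (7/8) ≈ 0.00370066
Highest score → malicious.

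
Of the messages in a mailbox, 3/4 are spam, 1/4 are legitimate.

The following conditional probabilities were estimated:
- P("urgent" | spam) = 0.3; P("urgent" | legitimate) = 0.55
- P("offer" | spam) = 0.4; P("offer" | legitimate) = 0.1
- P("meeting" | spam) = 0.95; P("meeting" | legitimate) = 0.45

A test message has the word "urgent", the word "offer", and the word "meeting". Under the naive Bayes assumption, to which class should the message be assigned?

spam

spam: 0.75 × 0.3 × 0.4 × 0.95 = 0.0855
legitimate: 0.25 × 0.55 × 0.1 × 0.45 = 0.0061875
Highest score → spam.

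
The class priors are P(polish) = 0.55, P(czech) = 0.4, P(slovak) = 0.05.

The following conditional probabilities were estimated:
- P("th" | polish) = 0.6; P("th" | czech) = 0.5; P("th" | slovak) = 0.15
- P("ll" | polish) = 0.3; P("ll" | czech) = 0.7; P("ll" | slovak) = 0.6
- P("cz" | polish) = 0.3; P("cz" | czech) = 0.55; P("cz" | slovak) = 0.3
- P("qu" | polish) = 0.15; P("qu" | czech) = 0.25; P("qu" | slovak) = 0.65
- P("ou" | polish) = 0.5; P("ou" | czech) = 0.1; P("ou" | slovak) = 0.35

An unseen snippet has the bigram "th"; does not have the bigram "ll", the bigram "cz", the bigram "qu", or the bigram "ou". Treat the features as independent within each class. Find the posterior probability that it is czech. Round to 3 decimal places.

polish: 0.55 × 0.6 × (1−0.3) × (1−0.3) × (1−0.15) × (1−0.5) = 0.0687225
czech: 0.4 × 0.5 × (1−0.7) × (1−0.55) × (1−0.25) × (1−0.1) = 0.018225
slovak: 0.05 × 0.15 × (1−0.6) × (1−0.3) × (1−0.65) × (1−0.35) = 0.00047775
P(czech | x) = 0.018225 / 0.08742525 ≈ 0.208

0.208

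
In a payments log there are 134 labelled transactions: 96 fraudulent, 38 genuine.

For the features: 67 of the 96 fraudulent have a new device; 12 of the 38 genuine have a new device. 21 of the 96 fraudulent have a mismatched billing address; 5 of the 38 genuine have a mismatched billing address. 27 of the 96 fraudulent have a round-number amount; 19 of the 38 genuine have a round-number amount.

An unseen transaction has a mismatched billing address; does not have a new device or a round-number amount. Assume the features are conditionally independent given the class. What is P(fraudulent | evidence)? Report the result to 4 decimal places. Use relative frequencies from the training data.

0.7272

fraudulent: (96/134) × (29/96) × (21/96) × (69/96) ≈ 0.0340266
genuine: (38/134) × (26/38) × (5/38) × (19/38) ≈ 0.0127651
P(fraudulent | x) = 0.0340266 / 0.0467917 ≈ 0.7272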